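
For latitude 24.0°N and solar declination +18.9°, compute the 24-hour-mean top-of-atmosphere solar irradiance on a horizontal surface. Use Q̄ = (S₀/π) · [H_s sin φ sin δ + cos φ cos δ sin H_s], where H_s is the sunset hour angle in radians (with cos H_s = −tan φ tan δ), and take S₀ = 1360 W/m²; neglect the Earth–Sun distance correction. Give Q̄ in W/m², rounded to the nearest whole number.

−tan φ tan δ = −(0.4452)(0.3424) = -0.1524; H_s = arccos(-0.1524) = 98.77°. In radians, H_s = 1.7239.
H_s sin φ sin δ = 1.7239 × 0.4067 × 0.3239 = 0.2271.
cos φ cos δ sin H_s = 0.9135 × 0.9461 × 0.9883 = 0.8542.
Q̄ = (1360/π) × (0.2271 + 0.8542) = 432.90 × 1.0813 = 468.09 W/m².

468 W/m²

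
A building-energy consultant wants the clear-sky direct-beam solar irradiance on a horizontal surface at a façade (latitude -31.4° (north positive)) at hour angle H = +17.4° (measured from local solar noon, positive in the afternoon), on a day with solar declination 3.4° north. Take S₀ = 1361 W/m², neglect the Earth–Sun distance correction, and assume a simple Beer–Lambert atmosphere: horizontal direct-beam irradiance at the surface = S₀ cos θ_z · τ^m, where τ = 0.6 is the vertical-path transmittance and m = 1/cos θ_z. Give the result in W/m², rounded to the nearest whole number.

With φ = -31.4°, δ = 3.4°, H = 17.40°: sin φ sin δ = -0.0309, cos φ cos δ cos H = 0.8131, so cos θ_z = 0.7822.
Air mass m = 1/cos θ_z = 1/0.7822 = 1.278; τ^m = 0.6^1.278 = 0.5206.
Surface direct beam = 1361 × 0.7822 × 0.5206 = 554.22 W/m².

554 W/m²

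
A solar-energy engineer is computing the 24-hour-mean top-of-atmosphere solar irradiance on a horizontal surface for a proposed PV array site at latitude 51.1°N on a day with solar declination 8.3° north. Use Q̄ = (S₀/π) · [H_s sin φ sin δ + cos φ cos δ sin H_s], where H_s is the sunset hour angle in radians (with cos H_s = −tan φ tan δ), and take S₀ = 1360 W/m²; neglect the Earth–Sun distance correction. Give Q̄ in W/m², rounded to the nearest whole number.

cos H_s = −tan(51.1°) · tan(8.3°) = -0.1808, so H_s = arccos(-0.1808) = 100.42°. In radians, H_s = 1.7527.
H_s sin φ sin δ = 1.7527 × 0.7782 × 0.1444 = 0.1970.
cos φ cos δ sin H_s = 0.6280 × 0.9895 × 0.9835 = 0.6112.
Q̄ = (1360/π) × (0.1970 + 0.6112) = 432.90 × 0.8082 = 349.87 W/m².

350 W/m²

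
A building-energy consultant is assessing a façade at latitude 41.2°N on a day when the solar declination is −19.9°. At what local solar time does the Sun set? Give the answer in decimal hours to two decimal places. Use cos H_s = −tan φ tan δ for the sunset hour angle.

16.77 h

−tan φ tan δ = −(0.8754)(-0.3620) = 0.3169; H_s = arccos(0.3169) = 71.52°.
Sunset is at 12 + H_s/15 = 12 + 4.768 = 16.768 h local solar time.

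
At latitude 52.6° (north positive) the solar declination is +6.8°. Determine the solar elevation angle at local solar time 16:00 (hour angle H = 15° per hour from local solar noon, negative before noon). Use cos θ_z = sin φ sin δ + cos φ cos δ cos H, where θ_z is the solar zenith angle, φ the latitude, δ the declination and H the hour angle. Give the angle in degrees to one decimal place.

23.3°

Hour angle H = 15° × (16 − 12) = 60.00°.
cos θ_z = sin(52.6°) sin(6.8°) + cos(52.6°) cos(6.8°) cos(60.00°) = 0.0941 + 0.3016 = 0.3957.
θ_z = arccos(0.3957) = 66.69°, so the elevation is 90° − 66.69° = 23.31°.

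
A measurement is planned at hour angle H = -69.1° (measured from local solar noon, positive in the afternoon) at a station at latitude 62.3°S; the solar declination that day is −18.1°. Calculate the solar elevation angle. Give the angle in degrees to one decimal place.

25.6°

With φ = -62.3°, δ = -18.1°, H = -69.10°: sin φ sin δ = 0.2751, cos φ cos δ cos H = 0.1576, so cos θ_z = 0.4327.
θ_z = arccos(0.4327) = 64.36°, so the elevation is 90° − 64.36° = 25.64°.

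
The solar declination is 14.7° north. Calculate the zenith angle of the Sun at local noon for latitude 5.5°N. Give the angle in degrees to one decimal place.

9.2°

At local solar noon the hour angle is zero, so the zenith angle is |φ − δ| = |5.5° − (14.7°)| = 9.2°.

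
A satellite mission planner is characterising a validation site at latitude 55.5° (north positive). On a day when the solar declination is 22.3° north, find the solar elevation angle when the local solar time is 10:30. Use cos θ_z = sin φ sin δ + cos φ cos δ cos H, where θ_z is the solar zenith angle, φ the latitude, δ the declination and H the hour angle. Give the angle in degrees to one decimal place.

Hour angle H = 15° × (10.5 − 12) = -22.50°.
cos θ_z = sin(55.5°) sin(22.3°) + cos(55.5°) cos(22.3°) cos(-22.50°) = 0.3127 + 0.4842 = 0.7969.
θ_z = arccos(0.7969) = 37.16°, so the elevation is 90° − 37.16° = 52.84°.

52.8°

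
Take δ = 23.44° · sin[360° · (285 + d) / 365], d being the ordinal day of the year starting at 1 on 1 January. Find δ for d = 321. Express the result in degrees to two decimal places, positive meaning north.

360 × (285 + 321) / 365 = 597.699°; sin(597.699°) = -0.8453.
δ = 23.44 × -0.8453 = -19.814° ≈ -19.81°.

-19.81°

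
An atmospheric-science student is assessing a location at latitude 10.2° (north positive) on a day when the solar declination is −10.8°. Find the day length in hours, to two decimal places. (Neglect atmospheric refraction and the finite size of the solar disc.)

cos H_s = −tan(10.2°) · tan(-10.8°) = 0.0343, so H_s = arccos(0.0343) = 88.03°.
Day length = 2 H_s / 15° h⁻¹ = 176.06° / 15 = 11.737 h.

11.74 hours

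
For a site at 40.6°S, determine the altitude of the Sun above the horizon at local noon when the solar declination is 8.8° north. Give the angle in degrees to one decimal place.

40.6°

At local solar noon the hour angle is zero, so the elevation is 90° − |φ − δ| = 90° − |-40.6° − (8.8°)| = 90° − 49.4° = 40.6°.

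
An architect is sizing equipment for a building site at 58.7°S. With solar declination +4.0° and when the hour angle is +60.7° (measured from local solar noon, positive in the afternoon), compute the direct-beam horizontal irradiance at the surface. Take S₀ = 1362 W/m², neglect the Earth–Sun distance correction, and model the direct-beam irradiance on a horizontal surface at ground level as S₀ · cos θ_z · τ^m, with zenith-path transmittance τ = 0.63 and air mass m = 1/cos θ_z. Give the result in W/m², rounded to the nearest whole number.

cos θ_z = sin(-58.7°) sin(4.0°) + cos(-58.7°) cos(4.0°) cos(60.70°) = -0.0596 + 0.2536 = 0.1940.
Air mass m = 1/cos θ_z = 1/0.1940 = 5.155; τ^m = 0.63^5.155 = 0.0924.
Surface direct beam = 1362 × 0.1940 × 0.0924 = 24.41 W/m².

24 W/m²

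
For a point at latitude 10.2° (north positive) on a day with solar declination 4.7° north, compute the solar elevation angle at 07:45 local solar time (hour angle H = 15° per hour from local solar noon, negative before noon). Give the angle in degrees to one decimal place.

26.6°

Hour angle H = 15° × (7.75 − 12) = -63.75°.
With φ = 10.2°, δ = 4.7°, H = -63.75°: sin φ sin δ = 0.0145, cos φ cos δ cos H = 0.4338, so cos θ_z = 0.4483.
θ_z = arccos(0.4483) = 63.37°, so the elevation is 90° − 63.37° = 26.63°.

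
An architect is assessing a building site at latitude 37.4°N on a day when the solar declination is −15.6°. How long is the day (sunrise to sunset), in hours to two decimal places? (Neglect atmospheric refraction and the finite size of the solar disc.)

10.36 hours

−tan φ tan δ = −(0.7646)(-0.2792) = 0.2135; H_s = arccos(0.2135) = 77.67°.
Day length = 2 H_s / 15° h⁻¹ = 155.34° / 15 = 10.356 h.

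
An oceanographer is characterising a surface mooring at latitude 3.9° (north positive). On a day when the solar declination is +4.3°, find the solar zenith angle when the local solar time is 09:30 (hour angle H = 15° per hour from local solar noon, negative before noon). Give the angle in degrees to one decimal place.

37.4°

Hour angle H = 15° × (9.5 − 12) = -37.50°.
cos θ_z = sin φ sin δ + cos φ cos δ cos H = (0.0680)(0.0750) + (0.9977)(0.9972)(0.7934) = 0.7945.
θ_z = arccos(0.7945) = 37.39°.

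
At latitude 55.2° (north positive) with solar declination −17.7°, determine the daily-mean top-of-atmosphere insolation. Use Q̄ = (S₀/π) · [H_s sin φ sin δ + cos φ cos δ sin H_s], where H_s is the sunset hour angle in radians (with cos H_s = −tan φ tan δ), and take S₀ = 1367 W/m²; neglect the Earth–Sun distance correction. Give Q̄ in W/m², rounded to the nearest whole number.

cos H_s = −tan(55.2°) · tan(-17.7°) = 0.4592, so H_s = arccos(0.4592) = 62.66°. In radians, H_s = 1.0936.
H_s sin φ sin δ = 1.0936 × 0.8211 × -0.3040 = -0.2730.
cos φ cos δ sin H_s = 0.5707 × 0.9527 × 0.8883 = 0.4830.
Q̄ = (1367/π) × (-0.2730 + 0.4830) = 435.13 × 0.2100 = 91.38 W/m².

91 W/m²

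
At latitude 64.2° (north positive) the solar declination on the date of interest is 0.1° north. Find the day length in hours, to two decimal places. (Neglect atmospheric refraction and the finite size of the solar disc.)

−tan φ tan δ = −(2.0686)(0.0017) = -0.0035; H_s = arccos(-0.0035) = 90.20°.
Day length = 2 H_s / 15° h⁻¹ = 180.40° / 15 = 12.027 h.

12.03 hours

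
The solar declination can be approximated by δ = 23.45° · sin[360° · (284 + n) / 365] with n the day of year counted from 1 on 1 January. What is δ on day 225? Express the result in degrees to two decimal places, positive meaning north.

+14.43°

360 × (284 + 225) / 365 = 502.027°; sin(502.027°) = 0.6153.
δ = 23.45 × 0.6153 = 14.429° ≈ +14.43°.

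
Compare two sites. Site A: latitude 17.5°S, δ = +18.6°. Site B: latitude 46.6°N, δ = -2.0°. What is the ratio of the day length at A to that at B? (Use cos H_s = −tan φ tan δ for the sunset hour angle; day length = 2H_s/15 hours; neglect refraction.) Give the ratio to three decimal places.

A: H_s = arccos(−tan -17.5° · tan 18.6°) = 83.91°, so 2H_s/15 = 11.1880 h.
B: H_s = arccos(−tan 46.6° · tan -2.0°) = 87.88°, so 2H_s/15 = 11.7173 h.
Ratio A/B = 11.1880 / 11.7173 = 0.9548.

0.955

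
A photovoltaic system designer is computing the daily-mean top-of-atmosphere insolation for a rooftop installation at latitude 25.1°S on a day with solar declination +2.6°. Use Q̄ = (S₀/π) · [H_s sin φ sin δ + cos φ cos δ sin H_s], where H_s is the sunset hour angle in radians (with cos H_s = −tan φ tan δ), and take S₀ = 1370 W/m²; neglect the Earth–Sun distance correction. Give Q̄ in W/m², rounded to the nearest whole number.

The sunset hour angle satisfies cos H_s = −tan φ tan δ = 0.0213, giving H_s = 88.78°. In radians, H_s = 1.5495.
H_s sin φ sin δ = 1.5495 × -0.4242 × 0.0454 = -0.0298.
cos φ cos δ sin H_s = 0.9056 × 0.9990 × 0.9998 = 0.9045.
Q̄ = (1370/π) × (-0.0298 + 0.9045) = 436.08 × 0.8747 = 381.44 W/m².

381 W/m²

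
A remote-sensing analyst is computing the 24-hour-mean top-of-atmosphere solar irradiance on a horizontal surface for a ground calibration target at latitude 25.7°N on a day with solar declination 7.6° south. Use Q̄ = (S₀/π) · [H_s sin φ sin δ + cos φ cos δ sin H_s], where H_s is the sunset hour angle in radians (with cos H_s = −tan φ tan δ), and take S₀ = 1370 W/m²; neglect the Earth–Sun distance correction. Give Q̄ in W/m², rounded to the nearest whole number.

351 W/m²

The sunset hour angle satisfies cos H_s = −tan φ tan δ = 0.0642, giving H_s = 86.32°. In radians, H_s = 1.5066.
H_s sin φ sin δ = 1.5066 × 0.4337 × -0.1323 = -0.0864.
cos φ cos δ sin H_s = 0.9011 × 0.9912 × 0.9979 = 0.8913.
Q̄ = (1370/π) × (-0.0864 + 0.8913) = 436.08 × 0.8049 = 351.00 W/m².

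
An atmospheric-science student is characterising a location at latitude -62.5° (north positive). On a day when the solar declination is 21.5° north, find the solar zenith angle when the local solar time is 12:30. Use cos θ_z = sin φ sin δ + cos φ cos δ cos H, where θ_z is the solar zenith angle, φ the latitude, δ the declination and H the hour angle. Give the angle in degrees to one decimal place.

84.2°

Hour angle H = 15° × (12.5 − 12) = 7.50°.
cos θ_z = sin(-62.5°) sin(21.5°) + cos(-62.5°) cos(21.5°) cos(7.50°) = -0.3251 + 0.4259 = 0.1008.
θ_z = arccos(0.1008) = 84.21°.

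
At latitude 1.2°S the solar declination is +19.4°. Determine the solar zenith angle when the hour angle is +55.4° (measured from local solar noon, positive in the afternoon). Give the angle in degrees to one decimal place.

58.1°

With φ = -1.2°, δ = 19.4°, H = 55.40°: sin φ sin δ = -0.0070, cos φ cos δ cos H = 0.5355, so cos θ_z = 0.5285.
θ_z = arccos(0.5285) = 58.10°.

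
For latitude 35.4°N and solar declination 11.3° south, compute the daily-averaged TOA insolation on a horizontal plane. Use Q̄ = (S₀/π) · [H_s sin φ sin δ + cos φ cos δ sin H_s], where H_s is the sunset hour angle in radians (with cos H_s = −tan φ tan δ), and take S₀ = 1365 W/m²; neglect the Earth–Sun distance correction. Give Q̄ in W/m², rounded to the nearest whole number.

The sunset hour angle satisfies cos H_s = −tan φ tan δ = 0.1420, giving H_s = 81.84°. In radians, H_s = 1.4284.
H_s sin φ sin δ = 1.4284 × 0.5793 × -0.1959 = -0.1621.
cos φ cos δ sin H_s = 0.8151 × 0.9806 × 0.9899 = 0.7912.
Q̄ = (1365/π) × (-0.1621 + 0.7912) = 434.49 × 0.6291 = 273.34 W/m².

273 W/m²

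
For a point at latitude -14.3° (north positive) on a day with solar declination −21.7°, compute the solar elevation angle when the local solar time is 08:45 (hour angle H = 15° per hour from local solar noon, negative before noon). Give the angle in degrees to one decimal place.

43.2°

Hour angle H = 15° × (8.75 − 12) = -48.75°.
With φ = -14.3°, δ = -21.7°, H = -48.75°: sin φ sin δ = 0.0913, cos φ cos δ cos H = 0.5936, so cos θ_z = 0.6849.
θ_z = arccos(0.6849) = 46.77°, so the elevation is 90° − 46.77° = 43.23°.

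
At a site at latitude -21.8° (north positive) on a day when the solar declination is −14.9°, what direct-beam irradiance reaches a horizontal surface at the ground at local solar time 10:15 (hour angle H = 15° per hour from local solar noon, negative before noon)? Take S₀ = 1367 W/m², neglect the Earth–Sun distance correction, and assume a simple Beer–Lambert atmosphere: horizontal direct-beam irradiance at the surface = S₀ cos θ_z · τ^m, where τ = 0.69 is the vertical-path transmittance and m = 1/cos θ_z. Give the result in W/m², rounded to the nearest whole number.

815 W/m²

Hour angle H = 15° × (10.25 − 12) = -26.25°.
With φ = -21.8°, δ = -14.9°, H = -26.25°: sin φ sin δ = 0.0955, cos φ cos δ cos H = 0.8047, so cos θ_z = 0.9002.
Air mass m = 1/cos θ_z = 1/0.9002 = 1.111; τ^m = 0.69^1.111 = 0.6622.
Surface direct beam = 1367 × 0.9002 × 0.6622 = 814.89 W/m².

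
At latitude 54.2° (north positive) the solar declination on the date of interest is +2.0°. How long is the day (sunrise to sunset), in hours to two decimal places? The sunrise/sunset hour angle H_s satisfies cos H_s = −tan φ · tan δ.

12.37 hours

The sunset hour angle satisfies cos H_s = −tan φ tan δ = -0.0484, giving H_s = 92.77°.
Day length = 2 H_s / 15° h⁻¹ = 185.54° / 15 = 12.369 h.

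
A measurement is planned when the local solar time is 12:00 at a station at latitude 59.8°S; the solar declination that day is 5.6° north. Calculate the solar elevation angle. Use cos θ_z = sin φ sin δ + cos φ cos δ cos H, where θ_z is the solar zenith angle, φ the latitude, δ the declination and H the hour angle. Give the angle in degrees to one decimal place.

Hour angle H = 15° × (12 − 12) = 0.00°.
cos θ_z = sin φ sin δ + cos φ cos δ cos H = (-0.8643)(0.0976) + (0.5030)(0.9952)(1.0000) = 0.4162.
θ_z = arccos(0.4162) = 65.41°, so the elevation is 90° − 65.41° = 24.59°.

24.6°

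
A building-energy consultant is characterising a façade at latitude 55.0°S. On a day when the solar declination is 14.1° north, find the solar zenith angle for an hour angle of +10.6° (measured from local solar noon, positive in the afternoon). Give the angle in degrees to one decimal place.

With φ = -55.0°, δ = 14.1°, H = 10.60°: sin φ sin δ = -0.1996, cos φ cos δ cos H = 0.5468, so cos θ_z = 0.3472.
θ_z = arccos(0.3472) = 69.68°.

69.7°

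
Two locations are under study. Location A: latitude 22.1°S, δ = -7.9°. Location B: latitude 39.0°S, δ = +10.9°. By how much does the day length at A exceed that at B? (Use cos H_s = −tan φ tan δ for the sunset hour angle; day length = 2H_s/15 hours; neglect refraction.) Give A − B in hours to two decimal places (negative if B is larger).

+1.63 h

A: H_s = arccos(−tan -22.1° · tan -7.9°) = 93.23°, so 2H_s/15 = 12.4307 h.
B: H_s = arccos(−tan -39.0° · tan 10.9°) = 81.03°, so 2H_s/15 = 10.8040 h.
A − B = 12.4307 − 10.8040 = 1.6267 h.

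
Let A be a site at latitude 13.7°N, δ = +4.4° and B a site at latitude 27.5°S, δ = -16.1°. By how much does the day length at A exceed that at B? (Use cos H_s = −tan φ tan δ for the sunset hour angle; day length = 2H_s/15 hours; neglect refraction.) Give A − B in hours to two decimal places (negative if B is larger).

A: H_s = arccos(−tan 13.7° · tan 4.4°) = 91.07°, so 2H_s/15 = 12.1427 h.
B: H_s = arccos(−tan -27.5° · tan -16.1°) = 98.64°, so 2H_s/15 = 13.1520 h.
A − B = 12.1427 − 13.1520 = -1.0093 h.

-1.01 h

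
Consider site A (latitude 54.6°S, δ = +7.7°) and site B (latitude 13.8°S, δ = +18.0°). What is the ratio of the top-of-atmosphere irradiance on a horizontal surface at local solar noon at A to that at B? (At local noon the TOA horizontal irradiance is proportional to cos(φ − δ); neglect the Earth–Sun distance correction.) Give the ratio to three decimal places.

0.547

A: cos θ_z = cos(-54.6° − (7.7°)) = 0.4648.
B: cos θ_z = cos(-13.8° − (18.0°)) = 0.8499.
Ratio A/B = 0.4648 / 0.8499 = 0.5469.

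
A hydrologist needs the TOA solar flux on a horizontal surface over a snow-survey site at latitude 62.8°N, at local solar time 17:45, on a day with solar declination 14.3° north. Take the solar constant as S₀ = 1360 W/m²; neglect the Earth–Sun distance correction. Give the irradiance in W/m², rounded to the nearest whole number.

338 W/m²

Hour angle H = 15° × (17.75 − 12) = 86.25°.
With φ = 62.8°, δ = 14.3°, H = 86.25°: sin φ sin δ = 0.2197, cos φ cos δ cos H = 0.0290, so cos θ_z = 0.2487.
Top-of-atmosphere irradiance = S₀ cos θ_z = 1360 × 0.2487 = 338.23 W/m².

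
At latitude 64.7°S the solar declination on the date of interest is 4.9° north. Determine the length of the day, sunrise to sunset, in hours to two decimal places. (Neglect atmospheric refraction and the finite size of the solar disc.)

The sunset hour angle satisfies cos H_s = −tan φ tan δ = 0.1814, giving H_s = 79.55°.
Day length = 2 H_s / 15° h⁻¹ = 159.10° / 15 = 10.607 h.

10.61 hours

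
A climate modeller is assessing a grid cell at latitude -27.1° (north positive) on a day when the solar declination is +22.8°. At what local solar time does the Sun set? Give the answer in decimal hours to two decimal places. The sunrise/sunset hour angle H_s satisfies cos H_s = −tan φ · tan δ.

−tan φ tan δ = −(-0.5117)(0.4204) = 0.2151; H_s = arccos(0.2151) = 77.58°.
Sunset is at 12 + H_s/15 = 12 + 5.172 = 17.172 h local solar time.

17.17 h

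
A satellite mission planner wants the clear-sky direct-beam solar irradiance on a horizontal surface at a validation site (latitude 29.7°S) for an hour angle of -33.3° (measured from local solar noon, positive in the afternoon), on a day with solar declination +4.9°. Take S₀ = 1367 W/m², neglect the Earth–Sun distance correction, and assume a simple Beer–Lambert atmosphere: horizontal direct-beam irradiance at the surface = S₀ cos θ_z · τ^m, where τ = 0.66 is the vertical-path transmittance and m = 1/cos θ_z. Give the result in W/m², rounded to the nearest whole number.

506 W/m²

cos θ_z = sin φ sin δ + cos φ cos δ cos H = (-0.4955)(0.0854) + (0.8686)(0.9963)(0.8358) = 0.6810.
Air mass m = 1/cos θ_z = 1/0.6810 = 1.468; τ^m = 0.66^1.468 = 0.5434.
Surface direct beam = 1367 × 0.6810 × 0.5434 = 505.87 W/m².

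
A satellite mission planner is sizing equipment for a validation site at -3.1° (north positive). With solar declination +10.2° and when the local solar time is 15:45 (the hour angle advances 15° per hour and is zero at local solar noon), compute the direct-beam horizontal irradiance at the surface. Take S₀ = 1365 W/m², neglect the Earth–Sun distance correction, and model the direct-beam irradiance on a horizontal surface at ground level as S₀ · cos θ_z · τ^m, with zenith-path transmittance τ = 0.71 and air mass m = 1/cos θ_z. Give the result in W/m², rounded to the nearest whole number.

387 W/m²

Hour angle H = 15° × (15.75 − 12) = 56.25°.
With φ = -3.1°, δ = 10.2°, H = 56.25°: sin φ sin δ = -0.0096, cos φ cos δ cos H = 0.5460, so cos θ_z = 0.5364.
Air mass m = 1/cos θ_z = 1/0.5364 = 1.864; τ^m = 0.71^1.864 = 0.5281.
Surface direct beam = 1365 × 0.5364 × 0.5281 = 386.67 W/m².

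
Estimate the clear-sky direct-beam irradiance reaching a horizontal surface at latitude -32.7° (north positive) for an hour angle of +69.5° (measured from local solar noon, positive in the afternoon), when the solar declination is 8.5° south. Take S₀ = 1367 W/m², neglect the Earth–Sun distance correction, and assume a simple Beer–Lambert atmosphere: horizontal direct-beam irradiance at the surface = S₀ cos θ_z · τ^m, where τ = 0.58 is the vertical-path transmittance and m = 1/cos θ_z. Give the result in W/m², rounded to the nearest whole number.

117 W/m²

cos θ_z = sin(-32.7°) sin(-8.5°) + cos(-32.7°) cos(-8.5°) cos(69.50°) = 0.0799 + 0.2915 = 0.3714.
Air mass m = 1/cos θ_z = 1/0.3714 = 2.693; τ^m = 0.58^2.693 = 0.2306.
Surface direct beam = 1367 × 0.3714 × 0.2306 = 117.08 W/m².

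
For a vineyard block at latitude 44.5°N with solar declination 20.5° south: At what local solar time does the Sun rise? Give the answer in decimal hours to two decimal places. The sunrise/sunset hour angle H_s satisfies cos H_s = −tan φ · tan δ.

7.44 h

cos H_s = −tan(44.5°) · tan(-20.5°) = 0.3674, so H_s = arccos(0.3674) = 68.44°.
Sunrise is at 12 − H_s/15 = 12 − 4.563 = 7.437 h local solar time.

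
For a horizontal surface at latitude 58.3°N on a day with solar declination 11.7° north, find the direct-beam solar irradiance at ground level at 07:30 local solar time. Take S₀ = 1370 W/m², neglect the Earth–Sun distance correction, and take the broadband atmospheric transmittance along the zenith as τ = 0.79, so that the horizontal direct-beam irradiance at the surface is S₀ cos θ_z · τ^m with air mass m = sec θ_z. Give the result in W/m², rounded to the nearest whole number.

Hour angle H = 15° × (7.5 − 12) = -67.50°.
With φ = 58.3°, δ = 11.7°, H = -67.50°: sin φ sin δ = 0.1725, cos φ cos δ cos H = 0.1969, so cos θ_z = 0.3694.
Air mass m = 1/cos θ_z = 1/0.3694 = 2.707; τ^m = 0.79^2.707 = 0.5283.
Surface direct beam = 1370 × 0.3694 × 0.5283 = 267.36 W/m².

267 W/m²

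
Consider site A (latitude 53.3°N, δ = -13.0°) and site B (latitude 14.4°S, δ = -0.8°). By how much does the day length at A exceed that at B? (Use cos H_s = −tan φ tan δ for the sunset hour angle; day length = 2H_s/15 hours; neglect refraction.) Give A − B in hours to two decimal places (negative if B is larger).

-2.43 h

A: H_s = arccos(−tan 53.3° · tan -13.0°) = 71.96°, so 2H_s/15 = 9.5947 h.
B: H_s = arccos(−tan -14.4° · tan -0.8°) = 90.21°, so 2H_s/15 = 12.0280 h.
A − B = 9.5947 − 12.0280 = -2.4333 h.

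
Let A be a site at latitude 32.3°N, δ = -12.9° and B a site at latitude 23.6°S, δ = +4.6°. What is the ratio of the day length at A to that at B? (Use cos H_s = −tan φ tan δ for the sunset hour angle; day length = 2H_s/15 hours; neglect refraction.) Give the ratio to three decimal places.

0.928

A: H_s = arccos(−tan 32.3° · tan -12.9°) = 81.68°, so 2H_s/15 = 10.8907 h.
B: H_s = arccos(−tan -23.6° · tan 4.6°) = 87.99°, so 2H_s/15 = 11.7320 h.
Ratio A/B = 10.8907 / 11.7320 = 0.9283.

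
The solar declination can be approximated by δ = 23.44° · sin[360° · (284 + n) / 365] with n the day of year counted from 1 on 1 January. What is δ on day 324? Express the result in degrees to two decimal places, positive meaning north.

360 × (284 + 324) / 365 = 599.671°; sin(599.671°) = -0.8631.
δ = 23.44 × -0.8631 = -20.231° ≈ -20.23°.

-20.23°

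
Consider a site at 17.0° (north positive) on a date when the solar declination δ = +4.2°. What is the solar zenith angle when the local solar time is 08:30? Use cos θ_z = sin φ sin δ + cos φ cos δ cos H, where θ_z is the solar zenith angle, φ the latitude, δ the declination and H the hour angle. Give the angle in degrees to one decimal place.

Hour angle H = 15° × (8.5 − 12) = -52.50°.
cos θ_z = sin(17.0°) sin(4.2°) + cos(17.0°) cos(4.2°) cos(-52.50°) = 0.0214 + 0.5806 = 0.6020.
θ_z = arccos(0.6020) = 52.99°.

53.0°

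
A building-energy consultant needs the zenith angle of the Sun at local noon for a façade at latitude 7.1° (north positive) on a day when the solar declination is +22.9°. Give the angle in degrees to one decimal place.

15.8°

At local solar noon the hour angle is zero, so the zenith angle is |φ − δ| = |7.1° − (22.9°)| = 15.8°.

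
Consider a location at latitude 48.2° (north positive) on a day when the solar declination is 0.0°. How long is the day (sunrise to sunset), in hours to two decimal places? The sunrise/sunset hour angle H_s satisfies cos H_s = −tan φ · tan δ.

cos H_s = −tan(48.2°) · tan(0.0°) = 0.0000, so H_s = arccos(0.0000) = 90.00°.
Day length = 2 H_s / 15° h⁻¹ = 180.00° / 15 = 12.000 h.

12.00 hours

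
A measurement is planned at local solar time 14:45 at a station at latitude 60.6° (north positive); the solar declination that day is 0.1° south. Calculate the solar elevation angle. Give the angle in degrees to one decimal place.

Hour angle H = 15° × (14.75 − 12) = 41.25°.
With φ = 60.6°, δ = -0.1°, H = 41.25°: sin φ sin δ = -0.0015, cos φ cos δ cos H = 0.3691, so cos θ_z = 0.3676.
θ_z = arccos(0.3676) = 68.43°, so the elevation is 90° − 68.43° = 21.57°.

21.6°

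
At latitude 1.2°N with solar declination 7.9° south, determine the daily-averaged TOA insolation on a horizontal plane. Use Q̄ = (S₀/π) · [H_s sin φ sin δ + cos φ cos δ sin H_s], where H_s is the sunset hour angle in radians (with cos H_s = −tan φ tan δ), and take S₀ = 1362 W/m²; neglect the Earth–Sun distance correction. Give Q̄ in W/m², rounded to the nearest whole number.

The sunset hour angle satisfies cos H_s = −tan φ tan δ = 0.0029, giving H_s = 89.83°. In radians, H_s = 1.5678.
H_s sin φ sin δ = 1.5678 × 0.0209 × -0.1374 = -0.0045.
cos φ cos δ sin H_s = 0.9998 × 0.9905 × 1.0000 = 0.9903.
Q̄ = (1362/π) × (-0.0045 + 0.9903) = 433.54 × 0.9858 = 427.38 W/m².

427 W/m²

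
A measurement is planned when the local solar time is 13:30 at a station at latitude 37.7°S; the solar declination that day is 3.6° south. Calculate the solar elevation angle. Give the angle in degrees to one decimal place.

50.2°

Hour angle H = 15° × (13.5 − 12) = 22.50°.
With φ = -37.7°, δ = -3.6°, H = 22.50°: sin φ sin δ = 0.0384, cos φ cos δ cos H = 0.7296, so cos θ_z = 0.7680.
θ_z = arccos(0.7680) = 39.83°, so the elevation is 90° − 39.83° = 50.17°.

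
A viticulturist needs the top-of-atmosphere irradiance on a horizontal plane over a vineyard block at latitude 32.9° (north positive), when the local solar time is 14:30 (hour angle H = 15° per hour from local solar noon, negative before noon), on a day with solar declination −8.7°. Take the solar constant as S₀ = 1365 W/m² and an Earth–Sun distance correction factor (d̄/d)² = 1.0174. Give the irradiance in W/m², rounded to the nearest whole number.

800 W/m²

Hour angle H = 15° × (14.5 − 12) = 37.50°.
With φ = 32.9°, δ = -8.7°, H = 37.50°: sin φ sin δ = -0.0822, cos φ cos δ cos H = 0.6585, so cos θ_z = 0.5763.
Top-of-atmosphere irradiance = S₀ (d̄/d)² cos θ_z = 1365 × 1.0174 × 0.5763 = 800.34 W/m².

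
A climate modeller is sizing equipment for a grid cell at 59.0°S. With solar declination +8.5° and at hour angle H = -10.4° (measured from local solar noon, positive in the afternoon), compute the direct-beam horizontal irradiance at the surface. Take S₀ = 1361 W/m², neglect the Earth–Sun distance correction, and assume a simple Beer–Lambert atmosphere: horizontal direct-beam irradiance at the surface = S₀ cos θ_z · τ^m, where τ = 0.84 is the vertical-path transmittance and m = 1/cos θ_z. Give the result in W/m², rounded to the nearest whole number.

With φ = -59.0°, δ = 8.5°, H = -10.40°: sin φ sin δ = -0.1267, cos φ cos δ cos H = 0.5010, so cos θ_z = 0.3743.
Air mass m = 1/cos θ_z = 1/0.3743 = 2.672; τ^m = 0.84^2.672 = 0.6276.
Surface direct beam = 1361 × 0.3743 × 0.6276 = 319.71 W/m².

320 W/m²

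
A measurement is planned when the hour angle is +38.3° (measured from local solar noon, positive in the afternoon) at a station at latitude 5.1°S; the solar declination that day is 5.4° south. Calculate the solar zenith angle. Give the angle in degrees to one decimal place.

cos θ_z = sin(-5.1°) sin(-5.4°) + cos(-5.1°) cos(-5.4°) cos(38.30°) = 0.0084 + 0.7782 = 0.7866.
θ_z = arccos(0.7866) = 38.13°.

38.1°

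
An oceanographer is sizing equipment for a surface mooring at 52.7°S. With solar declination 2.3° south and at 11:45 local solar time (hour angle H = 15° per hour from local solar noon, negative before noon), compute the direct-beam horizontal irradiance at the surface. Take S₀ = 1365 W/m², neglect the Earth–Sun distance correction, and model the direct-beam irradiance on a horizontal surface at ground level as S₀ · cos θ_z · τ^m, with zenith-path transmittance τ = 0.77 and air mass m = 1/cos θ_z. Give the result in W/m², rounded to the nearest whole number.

576 W/m²

Hour angle H = 15° × (11.75 − 12) = -3.75°.
cos θ_z = sin φ sin δ + cos φ cos δ cos H = (-0.7955)(-0.0401) + (0.6060)(0.9992)(0.9979) = 0.6361.
Air mass m = 1/cos θ_z = 1/0.6361 = 1.572; τ^m = 0.77^1.572 = 0.6631.
Surface direct beam = 1365 × 0.6361 × 0.6631 = 575.75 W/m².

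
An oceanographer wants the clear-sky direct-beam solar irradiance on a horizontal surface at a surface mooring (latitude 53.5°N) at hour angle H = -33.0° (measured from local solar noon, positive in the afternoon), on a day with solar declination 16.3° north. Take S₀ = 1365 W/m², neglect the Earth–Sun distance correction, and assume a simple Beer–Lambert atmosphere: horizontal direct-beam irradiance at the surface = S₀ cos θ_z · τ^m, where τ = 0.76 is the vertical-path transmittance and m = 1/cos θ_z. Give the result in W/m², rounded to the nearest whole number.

651 W/m²

cos θ_z = sin φ sin δ + cos φ cos δ cos H = (0.8039)(0.2807) + (0.5948)(0.9598)(0.8387) = 0.7045.
Air mass m = 1/cos θ_z = 1/0.7045 = 1.419; τ^m = 0.76^1.419 = 0.6774.
Surface direct beam = 1365 × 0.7045 × 0.6774 = 651.42 W/m².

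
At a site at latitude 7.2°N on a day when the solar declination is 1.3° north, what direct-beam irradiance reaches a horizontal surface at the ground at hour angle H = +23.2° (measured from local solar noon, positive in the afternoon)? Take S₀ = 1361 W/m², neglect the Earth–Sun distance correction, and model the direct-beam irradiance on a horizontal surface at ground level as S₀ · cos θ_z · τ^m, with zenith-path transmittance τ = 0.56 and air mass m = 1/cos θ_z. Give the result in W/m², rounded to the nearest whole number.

With φ = 7.2°, δ = 1.3°, H = 23.20°: sin φ sin δ = 0.0028, cos φ cos δ cos H = 0.9117, so cos θ_z = 0.9145.
Air mass m = 1/cos θ_z = 1/0.9145 = 1.093; τ^m = 0.56^1.093 = 0.5306.
Surface direct beam = 1361 × 0.9145 × 0.5306 = 660.40 W/m².

660 W/m²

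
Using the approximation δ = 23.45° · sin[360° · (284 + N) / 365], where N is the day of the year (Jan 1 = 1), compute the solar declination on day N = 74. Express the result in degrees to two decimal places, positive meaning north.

-2.82°

360 × (284 + 74) / 365 = 353.096°; sin(353.096°) = -0.1202.
δ = 23.45 × -0.1202 = -2.819° ≈ -2.82°.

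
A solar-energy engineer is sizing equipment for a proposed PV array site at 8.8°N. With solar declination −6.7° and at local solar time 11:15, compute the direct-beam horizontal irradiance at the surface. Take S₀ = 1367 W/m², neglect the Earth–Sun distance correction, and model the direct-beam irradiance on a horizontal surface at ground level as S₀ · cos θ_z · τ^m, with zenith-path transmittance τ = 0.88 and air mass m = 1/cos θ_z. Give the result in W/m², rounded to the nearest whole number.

Hour angle H = 15° × (11.25 − 12) = -11.25°.
cos θ_z = sin φ sin δ + cos φ cos δ cos H = (0.1530)(-0.1167) + (0.9882)(0.9932)(0.9808) = 0.9448.
Air mass m = 1/cos θ_z = 1/0.9448 = 1.058; τ^m = 0.88^1.058 = 0.8735.
Surface direct beam = 1367 × 0.9448 × 0.8735 = 1128.16 W/m².

1128 W/m²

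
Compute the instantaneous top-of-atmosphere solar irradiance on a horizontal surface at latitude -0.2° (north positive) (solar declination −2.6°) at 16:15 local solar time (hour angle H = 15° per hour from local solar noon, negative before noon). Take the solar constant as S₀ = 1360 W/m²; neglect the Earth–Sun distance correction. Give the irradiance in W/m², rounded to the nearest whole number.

601 W/m²

Hour angle H = 15° × (16.25 − 12) = 63.75°.
With φ = -0.2°, δ = -2.6°, H = 63.75°: sin φ sin δ = 0.0002, cos φ cos δ cos H = 0.4418, so cos θ_z = 0.4420.
Top-of-atmosphere irradiance = S₀ cos θ_z = 1360 × 0.4420 = 601.12 W/m².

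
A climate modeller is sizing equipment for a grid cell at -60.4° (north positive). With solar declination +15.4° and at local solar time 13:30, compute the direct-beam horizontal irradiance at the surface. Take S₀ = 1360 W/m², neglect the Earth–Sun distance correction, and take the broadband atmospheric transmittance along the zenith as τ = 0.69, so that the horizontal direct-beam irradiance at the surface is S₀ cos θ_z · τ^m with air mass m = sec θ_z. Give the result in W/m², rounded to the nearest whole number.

48 W/m²

Hour angle H = 15° × (13.5 − 12) = 22.50°.
cos θ_z = sin φ sin δ + cos φ cos δ cos H = (-0.8695)(0.2656) + (0.4939)(0.9641)(0.9239) = 0.2090.
Air mass m = 1/cos θ_z = 1/0.2090 = 4.785; τ^m = 0.69^4.785 = 0.1694.
Surface direct beam = 1360 × 0.2090 × 0.1694 = 48.15 W/m².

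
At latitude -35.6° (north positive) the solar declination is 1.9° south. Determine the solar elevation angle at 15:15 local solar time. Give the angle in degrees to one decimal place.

Hour angle H = 15° × (15.25 − 12) = 48.75°.
cos θ_z = sin φ sin δ + cos φ cos δ cos H = (-0.5821)(-0.0332) + (0.8131)(0.9995)(0.6593) = 0.5551.
θ_z = arccos(0.5551) = 56.28°, so the elevation is 90° − 56.28° = 33.72°.

33.7°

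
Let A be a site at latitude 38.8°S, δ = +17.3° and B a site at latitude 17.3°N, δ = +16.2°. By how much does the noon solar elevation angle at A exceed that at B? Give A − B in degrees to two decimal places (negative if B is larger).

-55.00°

A: 90° − |-38.8 − (17.3)| = 33.90°.
B: 90° − |17.3 − (16.2)| = 88.90°.
A − B = 33.90 − 88.90 = -55.00°.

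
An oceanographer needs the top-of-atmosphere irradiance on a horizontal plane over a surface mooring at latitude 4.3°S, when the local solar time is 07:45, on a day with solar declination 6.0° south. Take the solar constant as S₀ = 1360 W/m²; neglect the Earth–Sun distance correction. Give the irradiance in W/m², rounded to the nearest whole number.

Hour angle H = 15° × (7.75 − 12) = -63.75°.
cos θ_z = sin φ sin δ + cos φ cos δ cos H = (-0.0750)(-0.1045) + (0.9972)(0.9945)(0.4423) = 0.4465.
Top-of-atmosphere irradiance = S₀ cos θ_z = 1360 × 0.4465 = 607.24 W/m².

607 W/m²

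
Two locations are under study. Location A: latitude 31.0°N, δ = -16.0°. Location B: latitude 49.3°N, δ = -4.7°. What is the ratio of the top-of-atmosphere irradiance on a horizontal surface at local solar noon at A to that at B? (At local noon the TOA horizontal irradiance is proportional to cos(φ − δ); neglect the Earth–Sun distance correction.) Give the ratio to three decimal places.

1.160

A: cos θ_z = cos(31.0° − (-16.0°)) = 0.6820.
B: cos θ_z = cos(49.3° − (-4.7°)) = 0.5878.
Ratio A/B = 0.6820 / 0.5878 = 1.1603.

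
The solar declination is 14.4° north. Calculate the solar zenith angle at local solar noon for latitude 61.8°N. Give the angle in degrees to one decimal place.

At local solar noon the hour angle is zero, so the zenith angle is |φ − δ| = |61.8° − (14.4°)| = 47.4°.

47.4°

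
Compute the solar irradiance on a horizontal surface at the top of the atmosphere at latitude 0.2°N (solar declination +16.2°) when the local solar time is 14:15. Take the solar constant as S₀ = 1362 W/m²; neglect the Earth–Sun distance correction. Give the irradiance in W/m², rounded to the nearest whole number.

1089 W/m²

Hour angle H = 15° × (14.25 − 12) = 33.75°.
cos θ_z = sin φ sin δ + cos φ cos δ cos H = (0.0035)(0.2790) + (1.0000)(0.9603)(0.8315) = 0.7995.
Top-of-atmosphere irradiance = S₀ cos θ_z = 1362 × 0.7995 = 1088.92 W/m².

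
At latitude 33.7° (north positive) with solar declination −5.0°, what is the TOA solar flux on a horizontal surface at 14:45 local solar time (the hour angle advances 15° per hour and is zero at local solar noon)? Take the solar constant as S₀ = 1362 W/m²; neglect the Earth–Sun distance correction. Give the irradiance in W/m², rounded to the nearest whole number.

783 W/m²

Hour angle H = 15° × (14.75 − 12) = 41.25°.
cos θ_z = sin φ sin δ + cos φ cos δ cos H = (0.5548)(-0.0872) + (0.8320)(0.9962)(0.7518) = 0.5747.
Top-of-atmosphere irradiance = S₀ cos θ_z = 1362 × 0.5747 = 782.74 W/m².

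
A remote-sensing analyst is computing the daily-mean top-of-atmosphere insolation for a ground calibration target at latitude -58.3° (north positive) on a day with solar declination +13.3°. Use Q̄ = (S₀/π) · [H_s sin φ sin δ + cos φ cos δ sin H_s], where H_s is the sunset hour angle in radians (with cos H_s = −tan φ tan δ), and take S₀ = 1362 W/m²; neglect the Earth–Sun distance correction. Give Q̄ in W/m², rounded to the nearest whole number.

−tan φ tan δ = −(-1.6191)(0.2364) = 0.3828; H_s = arccos(0.3828) = 67.49°. In radians, H_s = 1.1779.
H_s sin φ sin δ = 1.1779 × -0.8508 × 0.2300 = -0.2305.
cos φ cos δ sin H_s = 0.5255 × 0.9732 × 0.9238 = 0.4724.
Q̄ = (1362/π) × (-0.2305 + 0.4724) = 433.54 × 0.2419 = 104.87 W/m².

105 W/m²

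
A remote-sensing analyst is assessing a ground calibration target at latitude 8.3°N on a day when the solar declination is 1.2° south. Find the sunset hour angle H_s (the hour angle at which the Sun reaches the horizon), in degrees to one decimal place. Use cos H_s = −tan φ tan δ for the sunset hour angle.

89.8°

−tan φ tan δ = −(0.1459)(-0.0209) = 0.0030; H_s = arccos(0.0030) = 89.83°.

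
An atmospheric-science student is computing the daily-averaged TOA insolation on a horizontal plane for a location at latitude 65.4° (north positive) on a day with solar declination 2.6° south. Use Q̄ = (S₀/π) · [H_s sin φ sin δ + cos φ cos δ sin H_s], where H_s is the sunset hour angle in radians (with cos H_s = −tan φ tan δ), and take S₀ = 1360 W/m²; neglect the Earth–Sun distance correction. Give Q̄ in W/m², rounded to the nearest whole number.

The sunset hour angle satisfies cos H_s = −tan φ tan δ = 0.0992, giving H_s = 84.31°. In radians, H_s = 1.4715.
H_s sin φ sin δ = 1.4715 × 0.9092 × -0.0454 = -0.0607.
cos φ cos δ sin H_s = 0.4163 × 0.9990 × 0.9951 = 0.4138.
Q̄ = (1360/π) × (-0.0607 + 0.4138) = 432.90 × 0.3531 = 152.86 W/m².

153 W/m²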